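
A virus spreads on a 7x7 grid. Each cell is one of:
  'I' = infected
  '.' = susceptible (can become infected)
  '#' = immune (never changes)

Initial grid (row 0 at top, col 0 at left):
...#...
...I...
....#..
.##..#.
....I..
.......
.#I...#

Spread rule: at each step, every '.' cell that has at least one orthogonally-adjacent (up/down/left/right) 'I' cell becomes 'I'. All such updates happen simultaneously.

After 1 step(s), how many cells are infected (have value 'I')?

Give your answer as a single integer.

Step 0 (initial): 3 infected
Step 1: +9 new -> 12 infected

Answer: 12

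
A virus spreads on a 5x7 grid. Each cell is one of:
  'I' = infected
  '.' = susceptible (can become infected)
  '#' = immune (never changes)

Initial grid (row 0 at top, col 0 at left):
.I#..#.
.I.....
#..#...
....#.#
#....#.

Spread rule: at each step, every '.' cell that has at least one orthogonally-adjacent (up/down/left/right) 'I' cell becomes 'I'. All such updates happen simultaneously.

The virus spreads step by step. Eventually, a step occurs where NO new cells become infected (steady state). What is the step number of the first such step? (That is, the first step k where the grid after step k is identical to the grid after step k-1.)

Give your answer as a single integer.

Step 0 (initial): 2 infected
Step 1: +4 new -> 6 infected
Step 2: +3 new -> 9 infected
Step 3: +5 new -> 14 infected
Step 4: +5 new -> 19 infected
Step 5: +3 new -> 22 infected
Step 6: +4 new -> 26 infected
Step 7: +0 new -> 26 infected

Answer: 7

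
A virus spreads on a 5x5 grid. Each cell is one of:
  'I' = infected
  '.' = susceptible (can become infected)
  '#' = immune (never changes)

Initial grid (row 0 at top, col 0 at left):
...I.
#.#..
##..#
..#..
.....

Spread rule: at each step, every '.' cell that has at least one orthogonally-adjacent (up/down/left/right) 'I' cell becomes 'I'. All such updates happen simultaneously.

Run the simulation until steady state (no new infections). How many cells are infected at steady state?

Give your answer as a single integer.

Answer: 19

Derivation:
Step 0 (initial): 1 infected
Step 1: +3 new -> 4 infected
Step 2: +3 new -> 7 infected
Step 3: +4 new -> 11 infected
Step 4: +2 new -> 13 infected
Step 5: +2 new -> 15 infected
Step 6: +1 new -> 16 infected
Step 7: +2 new -> 18 infected
Step 8: +1 new -> 19 infected
Step 9: +0 new -> 19 infected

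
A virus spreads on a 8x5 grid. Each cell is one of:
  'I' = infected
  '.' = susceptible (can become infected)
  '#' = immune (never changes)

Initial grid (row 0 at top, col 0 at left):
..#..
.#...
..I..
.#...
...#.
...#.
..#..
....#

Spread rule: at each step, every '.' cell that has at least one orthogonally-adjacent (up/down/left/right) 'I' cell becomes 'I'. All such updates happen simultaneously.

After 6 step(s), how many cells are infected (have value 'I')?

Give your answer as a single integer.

Answer: 29

Derivation:
Step 0 (initial): 1 infected
Step 1: +4 new -> 5 infected
Step 2: +5 new -> 10 infected
Step 3: +7 new -> 17 infected
Step 4: +5 new -> 22 infected
Step 5: +4 new -> 26 infected
Step 6: +3 new -> 29 infected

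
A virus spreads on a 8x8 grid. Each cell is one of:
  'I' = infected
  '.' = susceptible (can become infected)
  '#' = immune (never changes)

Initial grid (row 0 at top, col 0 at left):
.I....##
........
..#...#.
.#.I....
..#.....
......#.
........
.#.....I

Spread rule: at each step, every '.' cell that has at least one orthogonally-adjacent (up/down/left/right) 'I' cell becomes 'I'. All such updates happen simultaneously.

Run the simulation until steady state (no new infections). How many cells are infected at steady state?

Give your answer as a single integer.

Answer: 56

Derivation:
Step 0 (initial): 3 infected
Step 1: +9 new -> 12 infected
Step 2: +12 new -> 24 infected
Step 3: +12 new -> 36 infected
Step 4: +10 new -> 46 infected
Step 5: +7 new -> 53 infected
Step 6: +2 new -> 55 infected
Step 7: +1 new -> 56 infected
Step 8: +0 new -> 56 infected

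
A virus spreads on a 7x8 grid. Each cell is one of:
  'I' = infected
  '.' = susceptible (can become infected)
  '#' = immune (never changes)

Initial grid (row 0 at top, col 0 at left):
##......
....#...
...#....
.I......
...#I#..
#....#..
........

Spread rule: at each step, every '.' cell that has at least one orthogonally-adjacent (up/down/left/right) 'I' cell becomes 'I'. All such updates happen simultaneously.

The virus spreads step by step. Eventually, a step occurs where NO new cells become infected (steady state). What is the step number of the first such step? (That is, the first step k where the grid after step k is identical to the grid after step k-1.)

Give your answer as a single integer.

Answer: 8

Derivation:
Step 0 (initial): 2 infected
Step 1: +6 new -> 8 infected
Step 2: +11 new -> 19 infected
Step 3: +8 new -> 27 infected
Step 4: +9 new -> 36 infected
Step 5: +7 new -> 43 infected
Step 6: +4 new -> 47 infected
Step 7: +1 new -> 48 infected
Step 8: +0 new -> 48 infected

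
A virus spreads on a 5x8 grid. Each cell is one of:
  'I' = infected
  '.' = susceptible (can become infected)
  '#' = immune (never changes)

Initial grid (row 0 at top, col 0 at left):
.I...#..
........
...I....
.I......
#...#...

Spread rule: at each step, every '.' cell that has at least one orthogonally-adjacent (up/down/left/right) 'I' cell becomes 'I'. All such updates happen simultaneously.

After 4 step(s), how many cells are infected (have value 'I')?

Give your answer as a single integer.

Answer: 31

Derivation:
Step 0 (initial): 3 infected
Step 1: +11 new -> 14 infected
Step 2: +9 new -> 23 infected
Step 3: +4 new -> 27 infected
Step 4: +4 new -> 31 infected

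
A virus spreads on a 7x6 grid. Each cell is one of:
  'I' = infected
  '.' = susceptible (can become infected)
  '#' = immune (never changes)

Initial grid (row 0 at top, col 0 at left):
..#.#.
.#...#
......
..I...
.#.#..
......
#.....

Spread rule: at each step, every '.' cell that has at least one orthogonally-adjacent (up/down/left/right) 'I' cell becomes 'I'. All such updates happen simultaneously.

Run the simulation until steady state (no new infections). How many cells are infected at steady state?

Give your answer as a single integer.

Answer: 34

Derivation:
Step 0 (initial): 1 infected
Step 1: +4 new -> 5 infected
Step 2: +6 new -> 11 infected
Step 3: +9 new -> 20 infected
Step 4: +9 new -> 29 infected
Step 5: +3 new -> 32 infected
Step 6: +2 new -> 34 infected
Step 7: +0 new -> 34 infected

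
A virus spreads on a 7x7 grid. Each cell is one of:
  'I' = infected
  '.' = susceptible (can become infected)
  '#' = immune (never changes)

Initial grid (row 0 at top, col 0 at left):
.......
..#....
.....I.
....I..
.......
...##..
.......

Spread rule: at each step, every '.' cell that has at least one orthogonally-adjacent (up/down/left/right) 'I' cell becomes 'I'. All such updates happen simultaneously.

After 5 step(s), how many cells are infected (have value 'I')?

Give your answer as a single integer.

Answer: 39

Derivation:
Step 0 (initial): 2 infected
Step 1: +6 new -> 8 infected
Step 2: +8 new -> 16 infected
Step 3: +8 new -> 24 infected
Step 4: +7 new -> 31 infected
Step 5: +8 new -> 39 infected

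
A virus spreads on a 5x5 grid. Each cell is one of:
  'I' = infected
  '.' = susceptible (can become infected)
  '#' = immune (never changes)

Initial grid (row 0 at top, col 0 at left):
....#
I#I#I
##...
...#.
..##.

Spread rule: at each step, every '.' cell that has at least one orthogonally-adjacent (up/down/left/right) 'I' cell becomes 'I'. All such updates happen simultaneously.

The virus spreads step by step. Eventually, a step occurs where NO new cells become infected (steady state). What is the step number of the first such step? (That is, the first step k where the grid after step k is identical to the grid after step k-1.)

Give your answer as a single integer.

Step 0 (initial): 3 infected
Step 1: +4 new -> 7 infected
Step 2: +5 new -> 12 infected
Step 3: +2 new -> 14 infected
Step 4: +2 new -> 16 infected
Step 5: +1 new -> 17 infected
Step 6: +0 new -> 17 infected

Answer: 6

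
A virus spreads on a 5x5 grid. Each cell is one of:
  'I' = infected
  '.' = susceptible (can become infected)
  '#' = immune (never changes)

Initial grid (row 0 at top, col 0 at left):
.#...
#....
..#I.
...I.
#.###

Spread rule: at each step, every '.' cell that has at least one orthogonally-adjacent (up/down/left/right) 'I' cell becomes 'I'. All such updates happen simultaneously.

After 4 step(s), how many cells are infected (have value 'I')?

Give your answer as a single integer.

Answer: 17

Derivation:
Step 0 (initial): 2 infected
Step 1: +4 new -> 6 infected
Step 2: +4 new -> 10 infected
Step 3: +6 new -> 16 infected
Step 4: +1 new -> 17 infected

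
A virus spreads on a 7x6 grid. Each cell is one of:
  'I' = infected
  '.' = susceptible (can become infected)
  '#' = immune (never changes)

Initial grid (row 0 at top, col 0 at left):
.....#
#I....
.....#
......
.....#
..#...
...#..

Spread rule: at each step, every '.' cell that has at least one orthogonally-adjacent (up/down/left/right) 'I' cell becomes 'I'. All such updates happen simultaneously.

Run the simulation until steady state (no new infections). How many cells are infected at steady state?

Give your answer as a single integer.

Answer: 36

Derivation:
Step 0 (initial): 1 infected
Step 1: +3 new -> 4 infected
Step 2: +6 new -> 10 infected
Step 3: +6 new -> 16 infected
Step 4: +7 new -> 23 infected
Step 5: +4 new -> 27 infected
Step 6: +5 new -> 32 infected
Step 7: +1 new -> 33 infected
Step 8: +2 new -> 35 infected
Step 9: +1 new -> 36 infected
Step 10: +0 new -> 36 infected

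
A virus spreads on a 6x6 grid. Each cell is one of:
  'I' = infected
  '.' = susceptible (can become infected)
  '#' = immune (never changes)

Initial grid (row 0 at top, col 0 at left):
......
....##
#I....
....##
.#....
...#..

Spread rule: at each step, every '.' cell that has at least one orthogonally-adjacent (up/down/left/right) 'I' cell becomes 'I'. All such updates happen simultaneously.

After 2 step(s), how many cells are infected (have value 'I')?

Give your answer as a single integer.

Step 0 (initial): 1 infected
Step 1: +3 new -> 4 infected
Step 2: +6 new -> 10 infected

Answer: 10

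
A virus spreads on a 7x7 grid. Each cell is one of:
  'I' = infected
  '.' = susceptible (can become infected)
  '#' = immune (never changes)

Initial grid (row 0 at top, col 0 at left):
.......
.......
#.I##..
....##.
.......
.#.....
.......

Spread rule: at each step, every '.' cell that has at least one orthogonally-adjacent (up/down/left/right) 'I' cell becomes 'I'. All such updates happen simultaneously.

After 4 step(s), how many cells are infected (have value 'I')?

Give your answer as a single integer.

Step 0 (initial): 1 infected
Step 1: +3 new -> 4 infected
Step 2: +6 new -> 10 infected
Step 3: +8 new -> 18 infected
Step 4: +7 new -> 25 infected

Answer: 25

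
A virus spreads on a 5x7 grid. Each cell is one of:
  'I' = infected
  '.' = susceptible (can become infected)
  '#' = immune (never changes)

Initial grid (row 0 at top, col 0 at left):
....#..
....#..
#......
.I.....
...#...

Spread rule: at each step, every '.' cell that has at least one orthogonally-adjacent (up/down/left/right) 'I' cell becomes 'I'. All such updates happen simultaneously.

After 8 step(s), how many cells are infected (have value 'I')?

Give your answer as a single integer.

Answer: 31

Derivation:
Step 0 (initial): 1 infected
Step 1: +4 new -> 5 infected
Step 2: +5 new -> 10 infected
Step 3: +5 new -> 15 infected
Step 4: +6 new -> 21 infected
Step 5: +4 new -> 25 infected
Step 6: +3 new -> 28 infected
Step 7: +2 new -> 30 infected
Step 8: +1 new -> 31 infected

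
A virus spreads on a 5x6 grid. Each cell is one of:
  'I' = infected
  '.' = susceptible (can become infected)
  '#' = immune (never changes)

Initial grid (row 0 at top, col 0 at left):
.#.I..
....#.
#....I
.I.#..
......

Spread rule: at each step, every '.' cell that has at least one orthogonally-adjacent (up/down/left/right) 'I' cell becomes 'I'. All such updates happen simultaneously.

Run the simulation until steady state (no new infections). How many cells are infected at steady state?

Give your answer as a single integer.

Step 0 (initial): 3 infected
Step 1: +10 new -> 13 infected
Step 2: +9 new -> 22 infected
Step 3: +3 new -> 25 infected
Step 4: +1 new -> 26 infected
Step 5: +0 new -> 26 infected

Answer: 26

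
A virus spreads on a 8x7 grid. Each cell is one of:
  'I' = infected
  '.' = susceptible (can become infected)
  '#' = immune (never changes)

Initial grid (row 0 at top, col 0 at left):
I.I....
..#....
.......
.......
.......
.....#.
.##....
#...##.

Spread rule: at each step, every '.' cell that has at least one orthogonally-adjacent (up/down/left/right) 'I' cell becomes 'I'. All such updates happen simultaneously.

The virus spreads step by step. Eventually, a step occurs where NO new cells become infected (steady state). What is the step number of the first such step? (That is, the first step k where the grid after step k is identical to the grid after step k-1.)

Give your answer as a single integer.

Step 0 (initial): 2 infected
Step 1: +3 new -> 5 infected
Step 2: +4 new -> 9 infected
Step 3: +5 new -> 14 infected
Step 4: +7 new -> 21 infected
Step 5: +7 new -> 28 infected
Step 6: +7 new -> 35 infected
Step 7: +5 new -> 40 infected
Step 8: +3 new -> 43 infected
Step 9: +3 new -> 46 infected
Step 10: +2 new -> 48 infected
Step 11: +1 new -> 49 infected
Step 12: +0 new -> 49 infected

Answer: 12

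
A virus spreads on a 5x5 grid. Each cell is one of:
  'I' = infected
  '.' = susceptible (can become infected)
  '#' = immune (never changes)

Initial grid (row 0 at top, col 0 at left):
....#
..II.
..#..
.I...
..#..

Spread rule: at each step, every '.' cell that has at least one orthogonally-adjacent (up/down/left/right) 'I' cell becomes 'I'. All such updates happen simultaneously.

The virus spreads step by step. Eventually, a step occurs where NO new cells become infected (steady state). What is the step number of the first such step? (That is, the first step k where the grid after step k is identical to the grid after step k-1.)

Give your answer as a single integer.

Answer: 5

Derivation:
Step 0 (initial): 3 infected
Step 1: +9 new -> 12 infected
Step 2: +6 new -> 18 infected
Step 3: +3 new -> 21 infected
Step 4: +1 new -> 22 infected
Step 5: +0 new -> 22 infected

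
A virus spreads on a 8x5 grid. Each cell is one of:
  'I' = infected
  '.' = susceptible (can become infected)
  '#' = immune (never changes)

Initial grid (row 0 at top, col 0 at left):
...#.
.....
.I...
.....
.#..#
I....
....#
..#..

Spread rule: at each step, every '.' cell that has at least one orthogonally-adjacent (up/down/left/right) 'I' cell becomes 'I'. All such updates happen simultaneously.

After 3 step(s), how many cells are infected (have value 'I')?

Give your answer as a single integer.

Answer: 27

Derivation:
Step 0 (initial): 2 infected
Step 1: +7 new -> 9 infected
Step 2: +9 new -> 18 infected
Step 3: +9 new -> 27 infected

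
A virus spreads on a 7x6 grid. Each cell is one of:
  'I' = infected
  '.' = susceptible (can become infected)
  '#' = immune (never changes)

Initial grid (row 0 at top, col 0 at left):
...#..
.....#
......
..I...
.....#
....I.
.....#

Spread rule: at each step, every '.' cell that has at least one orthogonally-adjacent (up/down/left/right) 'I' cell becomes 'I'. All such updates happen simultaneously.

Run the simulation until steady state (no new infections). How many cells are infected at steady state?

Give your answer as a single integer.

Step 0 (initial): 2 infected
Step 1: +8 new -> 10 infected
Step 2: +9 new -> 19 infected
Step 3: +9 new -> 28 infected
Step 4: +6 new -> 34 infected
Step 5: +3 new -> 37 infected
Step 6: +1 new -> 38 infected
Step 7: +0 new -> 38 infected

Answer: 38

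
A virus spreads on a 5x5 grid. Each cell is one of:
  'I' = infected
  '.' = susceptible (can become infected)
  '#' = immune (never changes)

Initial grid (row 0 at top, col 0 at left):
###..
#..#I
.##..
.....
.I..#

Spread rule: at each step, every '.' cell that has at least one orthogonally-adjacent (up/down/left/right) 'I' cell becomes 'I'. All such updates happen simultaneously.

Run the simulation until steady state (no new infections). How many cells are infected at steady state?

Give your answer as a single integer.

Answer: 15

Derivation:
Step 0 (initial): 2 infected
Step 1: +5 new -> 7 infected
Step 2: +6 new -> 13 infected
Step 3: +2 new -> 15 infected
Step 4: +0 new -> 15 infected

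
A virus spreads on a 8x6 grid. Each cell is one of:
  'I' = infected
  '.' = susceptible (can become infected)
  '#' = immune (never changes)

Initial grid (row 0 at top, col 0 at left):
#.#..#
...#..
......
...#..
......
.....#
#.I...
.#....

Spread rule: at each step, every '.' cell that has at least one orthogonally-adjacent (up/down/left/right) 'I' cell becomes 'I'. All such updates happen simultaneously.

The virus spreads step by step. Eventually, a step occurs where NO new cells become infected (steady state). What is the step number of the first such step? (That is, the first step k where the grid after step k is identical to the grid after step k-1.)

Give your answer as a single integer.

Answer: 10

Derivation:
Step 0 (initial): 1 infected
Step 1: +4 new -> 5 infected
Step 2: +5 new -> 10 infected
Step 3: +7 new -> 17 infected
Step 4: +5 new -> 22 infected
Step 5: +6 new -> 28 infected
Step 6: +4 new -> 32 infected
Step 7: +4 new -> 36 infected
Step 8: +2 new -> 38 infected
Step 9: +1 new -> 39 infected
Step 10: +0 new -> 39 infected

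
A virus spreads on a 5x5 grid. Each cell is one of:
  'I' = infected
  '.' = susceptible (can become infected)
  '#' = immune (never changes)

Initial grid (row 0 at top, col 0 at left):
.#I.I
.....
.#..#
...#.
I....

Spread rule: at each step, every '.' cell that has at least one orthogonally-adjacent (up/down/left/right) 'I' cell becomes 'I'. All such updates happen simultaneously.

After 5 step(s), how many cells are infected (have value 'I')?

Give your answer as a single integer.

Answer: 21

Derivation:
Step 0 (initial): 3 infected
Step 1: +5 new -> 8 infected
Step 2: +6 new -> 14 infected
Step 3: +4 new -> 18 infected
Step 4: +2 new -> 20 infected
Step 5: +1 new -> 21 infected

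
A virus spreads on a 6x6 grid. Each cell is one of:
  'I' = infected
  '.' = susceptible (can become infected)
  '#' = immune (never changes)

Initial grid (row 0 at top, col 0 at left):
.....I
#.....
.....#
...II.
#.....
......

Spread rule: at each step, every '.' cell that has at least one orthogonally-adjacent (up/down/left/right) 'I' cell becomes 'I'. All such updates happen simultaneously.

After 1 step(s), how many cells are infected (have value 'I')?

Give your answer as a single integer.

Answer: 11

Derivation:
Step 0 (initial): 3 infected
Step 1: +8 new -> 11 infected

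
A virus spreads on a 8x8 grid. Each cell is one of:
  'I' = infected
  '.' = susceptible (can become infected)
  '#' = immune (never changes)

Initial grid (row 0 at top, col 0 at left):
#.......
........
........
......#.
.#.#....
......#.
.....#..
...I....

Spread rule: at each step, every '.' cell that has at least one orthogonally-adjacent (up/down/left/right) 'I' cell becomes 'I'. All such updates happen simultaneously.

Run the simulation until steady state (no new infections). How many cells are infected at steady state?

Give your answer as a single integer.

Step 0 (initial): 1 infected
Step 1: +3 new -> 4 infected
Step 2: +5 new -> 9 infected
Step 3: +5 new -> 14 infected
Step 4: +7 new -> 21 infected
Step 5: +5 new -> 26 infected
Step 6: +8 new -> 34 infected
Step 7: +7 new -> 41 infected
Step 8: +8 new -> 49 infected
Step 9: +6 new -> 55 infected
Step 10: +2 new -> 57 infected
Step 11: +1 new -> 58 infected
Step 12: +0 new -> 58 infected

Answer: 58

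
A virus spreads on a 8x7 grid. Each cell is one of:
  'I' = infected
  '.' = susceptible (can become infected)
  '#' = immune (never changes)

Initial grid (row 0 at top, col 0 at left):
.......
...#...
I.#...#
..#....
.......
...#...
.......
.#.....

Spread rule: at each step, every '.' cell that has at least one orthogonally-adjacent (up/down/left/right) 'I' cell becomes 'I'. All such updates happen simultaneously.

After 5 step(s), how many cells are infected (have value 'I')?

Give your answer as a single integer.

Step 0 (initial): 1 infected
Step 1: +3 new -> 4 infected
Step 2: +4 new -> 8 infected
Step 3: +4 new -> 12 infected
Step 4: +4 new -> 16 infected
Step 5: +5 new -> 21 infected

Answer: 21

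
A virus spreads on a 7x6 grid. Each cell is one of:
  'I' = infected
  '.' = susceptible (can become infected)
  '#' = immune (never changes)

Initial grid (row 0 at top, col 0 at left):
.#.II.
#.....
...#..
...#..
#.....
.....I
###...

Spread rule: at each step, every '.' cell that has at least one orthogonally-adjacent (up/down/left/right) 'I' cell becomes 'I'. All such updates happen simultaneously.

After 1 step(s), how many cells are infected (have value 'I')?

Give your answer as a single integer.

Answer: 10

Derivation:
Step 0 (initial): 3 infected
Step 1: +7 new -> 10 infected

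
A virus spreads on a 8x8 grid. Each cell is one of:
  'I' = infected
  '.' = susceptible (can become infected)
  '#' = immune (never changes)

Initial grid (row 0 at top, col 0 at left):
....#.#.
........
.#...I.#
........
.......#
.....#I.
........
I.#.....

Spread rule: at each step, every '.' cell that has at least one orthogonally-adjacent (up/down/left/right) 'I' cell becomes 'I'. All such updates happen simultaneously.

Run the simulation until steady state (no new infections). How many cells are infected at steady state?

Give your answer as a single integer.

Step 0 (initial): 3 infected
Step 1: +9 new -> 12 infected
Step 2: +12 new -> 24 infected
Step 3: +12 new -> 36 infected
Step 4: +11 new -> 47 infected
Step 5: +7 new -> 54 infected
Step 6: +2 new -> 56 infected
Step 7: +1 new -> 57 infected
Step 8: +0 new -> 57 infected

Answer: 57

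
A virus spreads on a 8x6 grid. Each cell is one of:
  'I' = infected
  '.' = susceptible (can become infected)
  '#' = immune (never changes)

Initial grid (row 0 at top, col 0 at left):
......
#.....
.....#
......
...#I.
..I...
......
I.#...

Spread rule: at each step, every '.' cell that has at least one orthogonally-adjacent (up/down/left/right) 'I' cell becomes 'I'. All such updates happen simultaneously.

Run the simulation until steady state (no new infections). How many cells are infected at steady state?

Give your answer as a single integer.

Answer: 44

Derivation:
Step 0 (initial): 3 infected
Step 1: +9 new -> 12 infected
Step 2: +10 new -> 22 infected
Step 3: +8 new -> 30 infected
Step 4: +7 new -> 37 infected
Step 5: +5 new -> 42 infected
Step 6: +1 new -> 43 infected
Step 7: +1 new -> 44 infected
Step 8: +0 new -> 44 infected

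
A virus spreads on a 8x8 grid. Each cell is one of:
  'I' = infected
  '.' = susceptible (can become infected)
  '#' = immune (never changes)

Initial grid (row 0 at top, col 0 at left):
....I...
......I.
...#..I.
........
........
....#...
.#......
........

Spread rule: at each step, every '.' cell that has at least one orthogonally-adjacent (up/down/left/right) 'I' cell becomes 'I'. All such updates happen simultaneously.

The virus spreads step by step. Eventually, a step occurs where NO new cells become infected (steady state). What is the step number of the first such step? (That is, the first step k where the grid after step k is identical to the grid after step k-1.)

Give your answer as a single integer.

Step 0 (initial): 3 infected
Step 1: +9 new -> 12 infected
Step 2: +7 new -> 19 infected
Step 3: +6 new -> 25 infected
Step 4: +8 new -> 33 infected
Step 5: +7 new -> 40 infected
Step 6: +7 new -> 47 infected
Step 7: +5 new -> 52 infected
Step 8: +4 new -> 56 infected
Step 9: +2 new -> 58 infected
Step 10: +2 new -> 60 infected
Step 11: +1 new -> 61 infected
Step 12: +0 new -> 61 infected

Answer: 12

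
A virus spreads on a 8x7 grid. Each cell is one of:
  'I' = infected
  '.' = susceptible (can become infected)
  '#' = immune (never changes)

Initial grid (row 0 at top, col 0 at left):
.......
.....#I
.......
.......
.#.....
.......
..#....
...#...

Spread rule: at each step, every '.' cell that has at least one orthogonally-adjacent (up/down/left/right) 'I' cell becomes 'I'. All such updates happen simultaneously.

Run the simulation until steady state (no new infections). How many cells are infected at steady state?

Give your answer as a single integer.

Answer: 52

Derivation:
Step 0 (initial): 1 infected
Step 1: +2 new -> 3 infected
Step 2: +3 new -> 6 infected
Step 3: +4 new -> 10 infected
Step 4: +6 new -> 16 infected
Step 5: +7 new -> 23 infected
Step 6: +8 new -> 31 infected
Step 7: +8 new -> 39 infected
Step 8: +5 new -> 44 infected
Step 9: +2 new -> 46 infected
Step 10: +2 new -> 48 infected
Step 11: +2 new -> 50 infected
Step 12: +2 new -> 52 infected
Step 13: +0 new -> 52 infected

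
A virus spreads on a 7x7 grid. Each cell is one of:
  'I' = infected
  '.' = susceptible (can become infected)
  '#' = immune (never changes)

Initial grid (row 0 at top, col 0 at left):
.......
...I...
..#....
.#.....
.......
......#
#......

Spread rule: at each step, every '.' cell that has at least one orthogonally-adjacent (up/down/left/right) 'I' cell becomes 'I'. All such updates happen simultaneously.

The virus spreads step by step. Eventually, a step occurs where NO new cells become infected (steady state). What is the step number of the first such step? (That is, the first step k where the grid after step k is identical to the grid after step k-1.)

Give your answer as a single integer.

Step 0 (initial): 1 infected
Step 1: +4 new -> 5 infected
Step 2: +6 new -> 11 infected
Step 3: +9 new -> 20 infected
Step 4: +8 new -> 28 infected
Step 5: +7 new -> 35 infected
Step 6: +6 new -> 41 infected
Step 7: +3 new -> 44 infected
Step 8: +1 new -> 45 infected
Step 9: +0 new -> 45 infected

Answer: 9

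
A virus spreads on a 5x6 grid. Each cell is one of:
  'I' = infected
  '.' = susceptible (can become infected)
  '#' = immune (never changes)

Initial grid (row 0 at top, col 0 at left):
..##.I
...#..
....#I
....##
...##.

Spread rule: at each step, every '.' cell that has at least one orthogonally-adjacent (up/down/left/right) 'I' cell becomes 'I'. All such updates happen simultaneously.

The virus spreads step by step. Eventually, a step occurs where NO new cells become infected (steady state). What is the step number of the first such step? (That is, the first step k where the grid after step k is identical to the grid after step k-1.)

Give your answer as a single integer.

Answer: 3

Derivation:
Step 0 (initial): 2 infected
Step 1: +2 new -> 4 infected
Step 2: +1 new -> 5 infected
Step 3: +0 new -> 5 infected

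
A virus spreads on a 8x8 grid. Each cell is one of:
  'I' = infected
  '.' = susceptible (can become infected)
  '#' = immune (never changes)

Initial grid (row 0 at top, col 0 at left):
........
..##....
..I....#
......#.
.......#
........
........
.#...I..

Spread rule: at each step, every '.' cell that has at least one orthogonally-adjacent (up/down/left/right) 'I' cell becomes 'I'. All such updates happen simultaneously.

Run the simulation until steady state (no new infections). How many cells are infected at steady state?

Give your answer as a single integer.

Step 0 (initial): 2 infected
Step 1: +6 new -> 8 infected
Step 2: +11 new -> 19 infected
Step 3: +15 new -> 34 infected
Step 4: +13 new -> 47 infected
Step 5: +5 new -> 52 infected
Step 6: +3 new -> 55 infected
Step 7: +2 new -> 57 infected
Step 8: +0 new -> 57 infected

Answer: 57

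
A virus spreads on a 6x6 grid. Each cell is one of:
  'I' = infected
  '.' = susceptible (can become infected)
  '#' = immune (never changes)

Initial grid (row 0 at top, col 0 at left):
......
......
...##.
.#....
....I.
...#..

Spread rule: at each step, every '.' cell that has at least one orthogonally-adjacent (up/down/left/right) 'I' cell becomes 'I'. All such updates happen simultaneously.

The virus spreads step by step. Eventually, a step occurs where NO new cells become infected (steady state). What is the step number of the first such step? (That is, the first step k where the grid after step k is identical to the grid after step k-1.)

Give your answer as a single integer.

Step 0 (initial): 1 infected
Step 1: +4 new -> 5 infected
Step 2: +4 new -> 9 infected
Step 3: +4 new -> 13 infected
Step 4: +4 new -> 17 infected
Step 5: +6 new -> 23 infected
Step 6: +5 new -> 28 infected
Step 7: +3 new -> 31 infected
Step 8: +1 new -> 32 infected
Step 9: +0 new -> 32 infected

Answer: 9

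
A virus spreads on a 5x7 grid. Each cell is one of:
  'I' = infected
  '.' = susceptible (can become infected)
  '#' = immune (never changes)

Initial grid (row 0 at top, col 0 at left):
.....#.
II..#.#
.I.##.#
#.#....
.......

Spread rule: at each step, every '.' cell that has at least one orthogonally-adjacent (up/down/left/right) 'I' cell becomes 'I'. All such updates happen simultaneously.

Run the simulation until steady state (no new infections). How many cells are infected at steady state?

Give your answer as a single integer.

Step 0 (initial): 3 infected
Step 1: +6 new -> 9 infected
Step 2: +3 new -> 12 infected
Step 3: +3 new -> 15 infected
Step 4: +2 new -> 17 infected
Step 5: +2 new -> 19 infected
Step 6: +2 new -> 21 infected
Step 7: +2 new -> 23 infected
Step 8: +2 new -> 25 infected
Step 9: +1 new -> 26 infected
Step 10: +0 new -> 26 infected

Answer: 26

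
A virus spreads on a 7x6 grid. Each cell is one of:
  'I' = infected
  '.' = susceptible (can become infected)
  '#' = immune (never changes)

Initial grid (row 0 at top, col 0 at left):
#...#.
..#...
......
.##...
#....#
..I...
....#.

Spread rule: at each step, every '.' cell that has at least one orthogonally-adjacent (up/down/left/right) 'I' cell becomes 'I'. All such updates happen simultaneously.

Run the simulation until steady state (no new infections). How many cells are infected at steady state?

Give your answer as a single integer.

Answer: 34

Derivation:
Step 0 (initial): 1 infected
Step 1: +4 new -> 5 infected
Step 2: +6 new -> 11 infected
Step 3: +4 new -> 15 infected
Step 4: +3 new -> 18 infected
Step 5: +4 new -> 22 infected
Step 6: +4 new -> 26 infected
Step 7: +4 new -> 30 infected
Step 8: +4 new -> 34 infected
Step 9: +0 new -> 34 infected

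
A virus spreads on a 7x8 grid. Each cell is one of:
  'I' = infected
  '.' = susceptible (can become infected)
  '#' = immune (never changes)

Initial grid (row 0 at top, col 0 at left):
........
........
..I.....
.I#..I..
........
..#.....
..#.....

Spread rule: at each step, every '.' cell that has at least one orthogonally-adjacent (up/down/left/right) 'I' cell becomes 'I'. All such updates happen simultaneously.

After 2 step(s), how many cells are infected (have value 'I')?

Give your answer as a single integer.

Step 0 (initial): 3 infected
Step 1: +9 new -> 12 infected
Step 2: +15 new -> 27 infected

Answer: 27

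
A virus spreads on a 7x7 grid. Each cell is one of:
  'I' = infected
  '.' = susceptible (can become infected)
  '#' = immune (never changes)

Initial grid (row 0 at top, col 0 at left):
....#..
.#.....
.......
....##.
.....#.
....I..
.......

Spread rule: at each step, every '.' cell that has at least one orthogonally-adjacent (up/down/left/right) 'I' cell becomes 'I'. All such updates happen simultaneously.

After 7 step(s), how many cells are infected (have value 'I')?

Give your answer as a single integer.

Step 0 (initial): 1 infected
Step 1: +4 new -> 5 infected
Step 2: +5 new -> 10 infected
Step 3: +6 new -> 16 infected
Step 4: +6 new -> 22 infected
Step 5: +7 new -> 29 infected
Step 6: +7 new -> 36 infected
Step 7: +4 new -> 40 infected

Answer: 40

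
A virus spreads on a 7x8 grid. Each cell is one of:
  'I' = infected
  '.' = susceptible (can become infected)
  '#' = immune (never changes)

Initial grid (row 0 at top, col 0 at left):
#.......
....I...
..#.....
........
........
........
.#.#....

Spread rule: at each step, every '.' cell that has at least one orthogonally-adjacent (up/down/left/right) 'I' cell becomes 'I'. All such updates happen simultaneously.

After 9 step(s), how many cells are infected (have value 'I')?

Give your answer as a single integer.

Step 0 (initial): 1 infected
Step 1: +4 new -> 5 infected
Step 2: +7 new -> 12 infected
Step 3: +8 new -> 20 infected
Step 4: +10 new -> 30 infected
Step 5: +8 new -> 38 infected
Step 6: +6 new -> 44 infected
Step 7: +5 new -> 49 infected
Step 8: +2 new -> 51 infected
Step 9: +1 new -> 52 infected

Answer: 52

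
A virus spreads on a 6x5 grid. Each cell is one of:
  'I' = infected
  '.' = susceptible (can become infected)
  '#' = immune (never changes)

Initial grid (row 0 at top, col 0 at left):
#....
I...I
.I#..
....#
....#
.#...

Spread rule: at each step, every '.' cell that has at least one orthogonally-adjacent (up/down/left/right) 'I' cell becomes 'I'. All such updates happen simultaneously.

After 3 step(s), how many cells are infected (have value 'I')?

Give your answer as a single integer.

Step 0 (initial): 3 infected
Step 1: +6 new -> 9 infected
Step 2: +7 new -> 16 infected
Step 3: +4 new -> 20 infected

Answer: 20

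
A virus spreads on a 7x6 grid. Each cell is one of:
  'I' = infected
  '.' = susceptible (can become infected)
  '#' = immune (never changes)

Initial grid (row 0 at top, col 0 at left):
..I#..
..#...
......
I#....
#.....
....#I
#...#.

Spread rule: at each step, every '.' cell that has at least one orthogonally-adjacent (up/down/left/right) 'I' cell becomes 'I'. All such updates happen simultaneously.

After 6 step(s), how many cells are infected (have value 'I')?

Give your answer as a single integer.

Answer: 33

Derivation:
Step 0 (initial): 3 infected
Step 1: +4 new -> 7 infected
Step 2: +6 new -> 13 infected
Step 3: +4 new -> 17 infected
Step 4: +7 new -> 24 infected
Step 5: +6 new -> 30 infected
Step 6: +3 new -> 33 infected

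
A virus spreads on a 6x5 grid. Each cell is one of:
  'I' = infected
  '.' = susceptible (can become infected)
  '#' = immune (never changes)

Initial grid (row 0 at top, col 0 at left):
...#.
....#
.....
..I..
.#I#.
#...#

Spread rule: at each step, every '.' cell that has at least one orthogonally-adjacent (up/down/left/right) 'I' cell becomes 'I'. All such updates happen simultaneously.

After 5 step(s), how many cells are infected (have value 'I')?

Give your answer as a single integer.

Step 0 (initial): 2 infected
Step 1: +4 new -> 6 infected
Step 2: +7 new -> 13 infected
Step 3: +7 new -> 20 infected
Step 4: +2 new -> 22 infected
Step 5: +1 new -> 23 infected

Answer: 23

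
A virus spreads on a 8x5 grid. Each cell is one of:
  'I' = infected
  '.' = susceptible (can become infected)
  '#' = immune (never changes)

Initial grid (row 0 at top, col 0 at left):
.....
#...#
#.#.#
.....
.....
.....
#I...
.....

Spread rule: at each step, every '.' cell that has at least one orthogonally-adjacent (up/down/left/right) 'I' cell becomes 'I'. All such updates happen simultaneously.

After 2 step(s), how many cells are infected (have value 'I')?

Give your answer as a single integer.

Step 0 (initial): 1 infected
Step 1: +3 new -> 4 infected
Step 2: +6 new -> 10 infected

Answer: 10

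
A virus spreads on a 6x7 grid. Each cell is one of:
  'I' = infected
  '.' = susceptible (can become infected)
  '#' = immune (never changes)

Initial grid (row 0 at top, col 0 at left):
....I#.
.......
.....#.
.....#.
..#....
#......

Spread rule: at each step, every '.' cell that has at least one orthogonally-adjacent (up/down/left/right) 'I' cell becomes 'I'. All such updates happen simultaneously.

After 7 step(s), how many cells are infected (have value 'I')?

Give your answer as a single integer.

Answer: 35

Derivation:
Step 0 (initial): 1 infected
Step 1: +2 new -> 3 infected
Step 2: +4 new -> 7 infected
Step 3: +5 new -> 12 infected
Step 4: +7 new -> 19 infected
Step 5: +7 new -> 26 infected
Step 6: +5 new -> 31 infected
Step 7: +4 new -> 35 infected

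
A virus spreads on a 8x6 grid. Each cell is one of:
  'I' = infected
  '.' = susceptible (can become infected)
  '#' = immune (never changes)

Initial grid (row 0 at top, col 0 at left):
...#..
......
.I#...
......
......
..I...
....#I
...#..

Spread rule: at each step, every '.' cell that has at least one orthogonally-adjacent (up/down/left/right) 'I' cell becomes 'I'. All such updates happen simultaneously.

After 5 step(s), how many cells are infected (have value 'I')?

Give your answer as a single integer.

Answer: 43

Derivation:
Step 0 (initial): 3 infected
Step 1: +9 new -> 12 infected
Step 2: +14 new -> 26 infected
Step 3: +9 new -> 35 infected
Step 4: +5 new -> 40 infected
Step 5: +3 new -> 43 infected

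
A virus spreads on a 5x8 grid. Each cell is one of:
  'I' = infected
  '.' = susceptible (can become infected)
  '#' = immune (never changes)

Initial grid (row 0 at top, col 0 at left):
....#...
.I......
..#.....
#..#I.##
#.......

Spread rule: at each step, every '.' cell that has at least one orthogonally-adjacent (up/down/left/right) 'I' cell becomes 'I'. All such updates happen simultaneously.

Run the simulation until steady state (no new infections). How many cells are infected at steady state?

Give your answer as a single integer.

Answer: 33

Derivation:
Step 0 (initial): 2 infected
Step 1: +7 new -> 9 infected
Step 2: +10 new -> 19 infected
Step 3: +7 new -> 26 infected
Step 4: +4 new -> 30 infected
Step 5: +2 new -> 32 infected
Step 6: +1 new -> 33 infected
Step 7: +0 new -> 33 infected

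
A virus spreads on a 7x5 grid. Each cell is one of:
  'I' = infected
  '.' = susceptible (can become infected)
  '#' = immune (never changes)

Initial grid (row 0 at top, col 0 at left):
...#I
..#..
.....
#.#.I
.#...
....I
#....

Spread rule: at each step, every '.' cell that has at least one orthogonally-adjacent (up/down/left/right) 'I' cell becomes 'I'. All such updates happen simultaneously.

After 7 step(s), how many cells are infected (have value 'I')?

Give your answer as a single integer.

Answer: 29

Derivation:
Step 0 (initial): 3 infected
Step 1: +6 new -> 9 infected
Step 2: +5 new -> 14 infected
Step 3: +4 new -> 18 infected
Step 4: +3 new -> 21 infected
Step 5: +4 new -> 25 infected
Step 6: +2 new -> 27 infected
Step 7: +2 new -> 29 infected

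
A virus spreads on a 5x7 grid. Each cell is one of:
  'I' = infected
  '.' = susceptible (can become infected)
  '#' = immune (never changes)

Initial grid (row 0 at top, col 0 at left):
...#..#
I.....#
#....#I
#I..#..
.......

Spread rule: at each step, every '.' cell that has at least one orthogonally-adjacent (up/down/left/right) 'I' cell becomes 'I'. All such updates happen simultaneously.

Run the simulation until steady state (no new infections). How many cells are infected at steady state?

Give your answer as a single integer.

Step 0 (initial): 3 infected
Step 1: +6 new -> 9 infected
Step 2: +8 new -> 17 infected
Step 3: +5 new -> 22 infected
Step 4: +3 new -> 25 infected
Step 5: +2 new -> 27 infected
Step 6: +1 new -> 28 infected
Step 7: +0 new -> 28 infected

Answer: 28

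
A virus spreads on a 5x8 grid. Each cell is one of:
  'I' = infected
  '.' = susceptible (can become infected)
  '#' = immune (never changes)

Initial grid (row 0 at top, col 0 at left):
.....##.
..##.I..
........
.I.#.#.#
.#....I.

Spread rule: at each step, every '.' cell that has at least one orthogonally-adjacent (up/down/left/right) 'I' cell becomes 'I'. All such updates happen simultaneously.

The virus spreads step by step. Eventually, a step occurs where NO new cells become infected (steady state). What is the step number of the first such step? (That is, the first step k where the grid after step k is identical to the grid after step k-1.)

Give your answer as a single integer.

Answer: 5

Derivation:
Step 0 (initial): 3 infected
Step 1: +9 new -> 12 infected
Step 2: +10 new -> 22 infected
Step 3: +8 new -> 30 infected
Step 4: +2 new -> 32 infected
Step 5: +0 new -> 32 infected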